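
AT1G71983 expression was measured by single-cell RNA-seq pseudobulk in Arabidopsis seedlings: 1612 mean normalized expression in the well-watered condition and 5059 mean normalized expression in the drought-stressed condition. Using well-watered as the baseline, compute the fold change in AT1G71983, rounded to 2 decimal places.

Fold change = 5059 / 1612 = 3.138
AT1G71983 is upregulated.

3.14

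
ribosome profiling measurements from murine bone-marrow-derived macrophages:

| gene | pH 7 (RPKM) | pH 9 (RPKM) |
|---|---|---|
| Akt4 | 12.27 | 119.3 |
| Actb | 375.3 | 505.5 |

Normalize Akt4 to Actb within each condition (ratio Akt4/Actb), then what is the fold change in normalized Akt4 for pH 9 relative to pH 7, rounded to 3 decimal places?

Akt4/Actb (pH 7) = 12.27 / 375.3 = 0.032694
Akt4/Actb (pH 9) = 119.3 / 505.5 = 0.236
Fold change = 0.236 / 0.032694 = 7.2186

7.219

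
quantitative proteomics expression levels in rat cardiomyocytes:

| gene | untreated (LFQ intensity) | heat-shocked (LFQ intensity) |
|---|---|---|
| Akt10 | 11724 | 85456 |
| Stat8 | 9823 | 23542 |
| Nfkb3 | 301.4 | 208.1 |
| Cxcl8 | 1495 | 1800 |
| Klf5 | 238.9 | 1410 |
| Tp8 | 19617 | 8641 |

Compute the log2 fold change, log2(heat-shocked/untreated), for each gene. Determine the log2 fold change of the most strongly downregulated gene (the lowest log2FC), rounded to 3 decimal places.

log2(85456/11724) = 2.866  (Akt10)
log2(23542/9823) = 1.261  (Stat8)
log2(208.1/301.4) = -0.534  (Nfkb3)
log2(1800/1495) = 0.268  (Cxcl8)
log2(1410/238.9) = 2.561  (Klf5)
log2(8641/19617) = -1.183  (Tp8)
Tp8 is most strongly downregulated.

-1.183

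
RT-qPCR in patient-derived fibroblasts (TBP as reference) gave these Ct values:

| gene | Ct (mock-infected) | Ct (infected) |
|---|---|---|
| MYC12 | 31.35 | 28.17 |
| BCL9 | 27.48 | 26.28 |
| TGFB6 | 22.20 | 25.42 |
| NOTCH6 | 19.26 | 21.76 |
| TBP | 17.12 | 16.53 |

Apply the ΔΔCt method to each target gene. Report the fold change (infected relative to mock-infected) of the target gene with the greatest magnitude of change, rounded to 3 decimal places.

MYC12: ΔΔCt = (28.17−16.53) − (31.35−17.12) = 11.64 − 14.23 = -2.59; fold change = 2^2.59 = 6.021
BCL9: ΔΔCt = (26.28−16.53) − (27.48−17.12) = 9.75 − 10.36 = -0.61; fold change = 2^0.61 = 1.526
TGFB6: ΔΔCt = (25.42−16.53) − (22.20−17.12) = 8.89 − 5.08 = 3.81; fold change = 2^-3.81 = 0.071
NOTCH6: ΔΔCt = (21.76−16.53) − (19.26−17.12) = 5.23 − 2.14 = 3.09; fold change = 2^-3.09 = 0.117
TGFB6 has the largest |ΔΔCt| = 3.81.

0.071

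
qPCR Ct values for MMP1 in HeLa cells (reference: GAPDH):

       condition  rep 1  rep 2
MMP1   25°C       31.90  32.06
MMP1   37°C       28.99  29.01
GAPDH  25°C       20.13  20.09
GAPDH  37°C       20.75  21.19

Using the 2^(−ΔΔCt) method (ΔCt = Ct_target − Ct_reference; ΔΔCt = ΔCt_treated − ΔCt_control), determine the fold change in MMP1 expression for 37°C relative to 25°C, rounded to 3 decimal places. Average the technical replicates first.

14.320

Mean Ct: MMP1 25°C 31.980; MMP1 37°C 29.000; GAPDH 25°C 20.110; GAPDH 37°C 20.970
ΔCt(25°C) = 31.980 − 20.110 = 11.870
ΔCt(37°C) = 29.000 − 20.970 = 8.030
ΔΔCt = 8.030 − 11.870 = -3.840
Fold change = 2^(−(-3.840)) = 2^3.840 = 14.3204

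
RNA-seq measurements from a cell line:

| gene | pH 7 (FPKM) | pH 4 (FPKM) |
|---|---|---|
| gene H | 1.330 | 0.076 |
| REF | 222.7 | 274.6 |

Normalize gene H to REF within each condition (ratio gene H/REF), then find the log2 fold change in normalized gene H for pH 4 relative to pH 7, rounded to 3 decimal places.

-4.432

gene H/REF (pH 7) = 1.330 / 222.7 = 0.0059722
gene H/REF (pH 4) = 0.076 / 274.6 = 0.00027677
Fold change = 0.00027677 / 0.0059722 = 0.0463
log2(0.0463) = -4.4315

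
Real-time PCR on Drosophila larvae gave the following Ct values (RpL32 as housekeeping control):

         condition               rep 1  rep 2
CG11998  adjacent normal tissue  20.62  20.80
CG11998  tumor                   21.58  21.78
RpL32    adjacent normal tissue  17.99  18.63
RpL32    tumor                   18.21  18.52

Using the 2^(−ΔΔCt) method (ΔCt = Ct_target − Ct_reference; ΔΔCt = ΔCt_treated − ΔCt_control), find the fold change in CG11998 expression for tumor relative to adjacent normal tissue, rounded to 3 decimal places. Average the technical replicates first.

0.530

Mean Ct: CG11998 adjacent normal tissue 20.710; CG11998 tumor 21.680; RpL32 adjacent normal tissue 18.310; RpL32 tumor 18.365
ΔCt(adjacent normal tissue) = 20.710 − 18.310 = 2.400
ΔCt(tumor) = 21.680 − 18.365 = 3.315
ΔΔCt = 3.315 − 2.400 = 0.915
Fold change = 2^(−0.915) = 0.5303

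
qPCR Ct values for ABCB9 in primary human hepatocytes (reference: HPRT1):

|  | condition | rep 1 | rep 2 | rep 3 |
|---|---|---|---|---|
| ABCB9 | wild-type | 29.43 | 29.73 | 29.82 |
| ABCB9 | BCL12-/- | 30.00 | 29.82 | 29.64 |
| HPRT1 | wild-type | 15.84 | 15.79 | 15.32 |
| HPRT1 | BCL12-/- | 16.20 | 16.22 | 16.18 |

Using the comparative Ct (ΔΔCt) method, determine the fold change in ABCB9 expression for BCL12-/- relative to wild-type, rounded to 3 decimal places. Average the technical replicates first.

1.310

Mean Ct: ABCB9 wild-type 29.660; ABCB9 BCL12-/- 29.820; HPRT1 wild-type 15.650; HPRT1 BCL12-/- 16.200
ΔCt(wild-type) = 29.660 − 15.650 = 14.010
ΔCt(BCL12-/-) = 29.820 − 16.200 = 13.620
ΔΔCt = 13.620 − 14.010 = -0.390
Fold change = 2^(−(-0.390)) = 2^0.390 = 1.3104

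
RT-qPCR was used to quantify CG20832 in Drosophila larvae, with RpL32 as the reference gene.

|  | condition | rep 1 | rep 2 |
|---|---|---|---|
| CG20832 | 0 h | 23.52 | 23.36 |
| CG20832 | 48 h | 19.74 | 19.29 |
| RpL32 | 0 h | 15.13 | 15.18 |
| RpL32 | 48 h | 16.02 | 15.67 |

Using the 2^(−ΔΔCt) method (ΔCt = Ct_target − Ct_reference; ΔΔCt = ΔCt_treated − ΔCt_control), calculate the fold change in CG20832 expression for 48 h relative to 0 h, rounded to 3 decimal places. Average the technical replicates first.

24.505

Mean Ct: CG20832 0 h 23.440; CG20832 48 h 19.515; RpL32 0 h 15.155; RpL32 48 h 15.845
ΔCt(0 h) = 23.440 − 15.155 = 8.285
ΔCt(48 h) = 19.515 − 15.845 = 3.670
ΔΔCt = 3.670 − 8.285 = -4.615
Fold change = 2^(−(-4.615)) = 2^4.615 = 24.5049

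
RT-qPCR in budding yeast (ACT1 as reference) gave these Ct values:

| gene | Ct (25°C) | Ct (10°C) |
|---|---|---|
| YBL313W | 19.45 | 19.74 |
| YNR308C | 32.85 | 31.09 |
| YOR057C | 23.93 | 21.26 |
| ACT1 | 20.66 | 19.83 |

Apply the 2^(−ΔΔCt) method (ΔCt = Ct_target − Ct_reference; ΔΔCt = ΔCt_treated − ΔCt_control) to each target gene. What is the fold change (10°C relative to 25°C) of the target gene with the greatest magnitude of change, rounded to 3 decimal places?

3.580

YBL313W: ΔΔCt = (19.74−19.83) − (19.45−20.66) = -0.09 − (-1.21) = 1.12; fold change = 2^-1.12 = 0.460
YNR308C: ΔΔCt = (31.09−19.83) − (32.85−20.66) = 11.26 − 12.19 = -0.93; fold change = 2^0.93 = 1.905
YOR057C: ΔΔCt = (21.26−19.83) − (23.93−20.66) = 1.43 − 3.27 = -1.84; fold change = 2^1.84 = 3.580
YOR057C has the largest |ΔΔCt| = 1.84.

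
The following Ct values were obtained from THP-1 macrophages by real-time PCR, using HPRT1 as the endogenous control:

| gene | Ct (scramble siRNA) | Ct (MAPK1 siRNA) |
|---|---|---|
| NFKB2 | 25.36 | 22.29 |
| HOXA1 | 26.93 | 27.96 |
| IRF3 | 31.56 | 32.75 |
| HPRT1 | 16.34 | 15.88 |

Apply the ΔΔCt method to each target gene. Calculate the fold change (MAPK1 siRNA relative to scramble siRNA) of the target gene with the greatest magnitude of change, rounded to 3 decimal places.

6.105

NFKB2: ΔΔCt = (22.29−15.88) − (25.36−16.34) = 6.41 − 9.02 = -2.61; fold change = 2^2.61 = 6.105
HOXA1: ΔΔCt = (27.96−15.88) − (26.93−16.34) = 12.08 − 10.59 = 1.49; fold change = 2^-1.49 = 0.356
IRF3: ΔΔCt = (32.75−15.88) − (31.56−16.34) = 16.87 − 15.22 = 1.65; fold change = 2^-1.65 = 0.319
NFKB2 has the largest |ΔΔCt| = 2.61.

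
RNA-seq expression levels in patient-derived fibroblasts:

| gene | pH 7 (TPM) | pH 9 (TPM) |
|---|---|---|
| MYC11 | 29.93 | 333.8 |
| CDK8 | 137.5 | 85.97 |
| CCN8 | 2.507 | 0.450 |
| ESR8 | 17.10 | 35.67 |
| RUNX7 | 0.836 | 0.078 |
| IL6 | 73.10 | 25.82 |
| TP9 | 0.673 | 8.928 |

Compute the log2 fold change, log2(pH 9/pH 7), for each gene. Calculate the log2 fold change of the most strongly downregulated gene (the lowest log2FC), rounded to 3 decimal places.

-3.422

log2(333.8/29.93) = 3.479  (MYC11)
log2(85.97/137.5) = -0.678  (CDK8)
log2(0.450/2.507) = -2.478  (CCN8)
log2(35.67/17.10) = 1.061  (ESR8)
log2(0.078/0.836) = -3.422  (RUNX7)
log2(25.82/73.10) = -1.501  (IL6)
log2(8.928/0.673) = 3.730  (TP9)
RUNX7 is most strongly downregulated.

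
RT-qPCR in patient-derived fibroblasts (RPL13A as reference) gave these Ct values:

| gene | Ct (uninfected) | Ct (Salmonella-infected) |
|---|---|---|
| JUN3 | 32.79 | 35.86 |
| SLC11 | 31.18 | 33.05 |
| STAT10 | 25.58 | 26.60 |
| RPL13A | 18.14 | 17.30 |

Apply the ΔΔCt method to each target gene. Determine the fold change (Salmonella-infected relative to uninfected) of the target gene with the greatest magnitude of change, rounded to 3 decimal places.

JUN3: ΔΔCt = (35.86−17.30) − (32.79−18.14) = 18.56 − 14.65 = 3.91; fold change = 2^-3.91 = 0.067
SLC11: ΔΔCt = (33.05−17.30) − (31.18−18.14) = 15.75 − 13.04 = 2.71; fold change = 2^-2.71 = 0.153
STAT10: ΔΔCt = (26.60−17.30) − (25.58−18.14) = 9.30 − 7.44 = 1.86; fold change = 2^-1.86 = 0.275
JUN3 has the largest |ΔΔCt| = 3.91.

0.067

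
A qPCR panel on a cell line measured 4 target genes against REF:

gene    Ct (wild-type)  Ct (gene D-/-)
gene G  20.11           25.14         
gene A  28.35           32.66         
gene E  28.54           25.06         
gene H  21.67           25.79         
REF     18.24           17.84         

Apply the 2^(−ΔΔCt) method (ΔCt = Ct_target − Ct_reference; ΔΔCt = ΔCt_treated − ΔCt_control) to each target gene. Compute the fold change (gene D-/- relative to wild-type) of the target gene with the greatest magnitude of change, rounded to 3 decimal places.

gene G: ΔΔCt = (25.14−17.84) − (20.11−18.24) = 7.30 − 1.87 = 5.43; fold change = 2^-5.43 = 0.023
gene A: ΔΔCt = (32.66−17.84) − (28.35−18.24) = 14.82 − 10.11 = 4.71; fold change = 2^-4.71 = 0.038
gene E: ΔΔCt = (25.06−17.84) − (28.54−18.24) = 7.22 − 10.30 = -3.08; fold change = 2^3.08 = 8.456
gene H: ΔΔCt = (25.79−17.84) − (21.67−18.24) = 7.95 − 3.43 = 4.52; fold change = 2^-4.52 = 0.044
gene G has the largest |ΔΔCt| = 5.43.

0.023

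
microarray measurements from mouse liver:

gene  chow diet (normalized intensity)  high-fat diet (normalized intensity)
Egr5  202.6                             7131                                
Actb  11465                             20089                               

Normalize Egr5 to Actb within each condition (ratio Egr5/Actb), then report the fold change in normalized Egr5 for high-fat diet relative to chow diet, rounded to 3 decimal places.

20.088

Egr5/Actb (chow diet) = 202.6 / 11465 = 0.017671
Egr5/Actb (high-fat diet) = 7131 / 20089 = 0.35497
Fold change = 0.35497 / 0.017671 = 20.0875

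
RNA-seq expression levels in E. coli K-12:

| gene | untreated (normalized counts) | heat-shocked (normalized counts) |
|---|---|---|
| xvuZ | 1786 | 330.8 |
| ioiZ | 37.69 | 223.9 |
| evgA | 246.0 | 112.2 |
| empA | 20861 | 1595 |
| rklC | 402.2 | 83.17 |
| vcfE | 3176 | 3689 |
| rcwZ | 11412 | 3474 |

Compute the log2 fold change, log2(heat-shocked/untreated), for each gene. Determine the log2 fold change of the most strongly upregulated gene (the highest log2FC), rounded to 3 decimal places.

2.571

log2(330.8/1786) = -2.433  (xvuZ)
log2(223.9/37.69) = 2.571  (ioiZ)
log2(112.2/246.0) = -1.133  (evgA)
log2(1595/20861) = -3.709  (empA)
log2(83.17/402.2) = -2.274  (rklC)
log2(3689/3176) = 0.216  (vcfE)
log2(3474/11412) = -1.716  (rcwZ)
ioiZ is most strongly upregulated.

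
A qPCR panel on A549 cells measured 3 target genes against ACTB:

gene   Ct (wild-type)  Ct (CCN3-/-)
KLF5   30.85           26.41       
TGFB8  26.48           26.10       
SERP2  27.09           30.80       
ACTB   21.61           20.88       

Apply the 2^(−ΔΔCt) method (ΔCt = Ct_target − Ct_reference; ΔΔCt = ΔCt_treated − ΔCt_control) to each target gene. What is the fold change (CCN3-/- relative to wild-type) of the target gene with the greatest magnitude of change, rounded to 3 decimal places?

KLF5: ΔΔCt = (26.41−20.88) − (30.85−21.61) = 5.53 − 9.24 = -3.71; fold change = 2^3.71 = 13.086
TGFB8: ΔΔCt = (26.10−20.88) − (26.48−21.61) = 5.22 − 4.87 = 0.35; fold change = 2^-0.35 = 0.785
SERP2: ΔΔCt = (30.80−20.88) − (27.09−21.61) = 9.92 − 5.48 = 4.44; fold change = 2^-4.44 = 0.046
SERP2 has the largest |ΔΔCt| = 4.44.

0.046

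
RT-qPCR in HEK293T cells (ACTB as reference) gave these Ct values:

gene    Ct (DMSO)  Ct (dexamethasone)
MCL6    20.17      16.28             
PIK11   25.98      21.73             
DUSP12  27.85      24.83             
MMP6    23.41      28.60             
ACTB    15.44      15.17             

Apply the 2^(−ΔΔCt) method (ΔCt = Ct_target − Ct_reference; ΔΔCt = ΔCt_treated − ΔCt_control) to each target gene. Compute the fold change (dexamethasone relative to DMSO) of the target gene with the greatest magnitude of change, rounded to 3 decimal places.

MCL6: ΔΔCt = (16.28−15.17) − (20.17−15.44) = 1.11 − 4.73 = -3.62; fold change = 2^3.62 = 12.295
PIK11: ΔΔCt = (21.73−15.17) − (25.98−15.44) = 6.56 − 10.54 = -3.98; fold change = 2^3.98 = 15.780
DUSP12: ΔΔCt = (24.83−15.17) − (27.85−15.44) = 9.66 − 12.41 = -2.75; fold change = 2^2.75 = 6.727
MMP6: ΔΔCt = (28.60−15.17) − (23.41−15.44) = 13.43 − 7.97 = 5.46; fold change = 2^-5.46 = 0.023
MMP6 has the largest |ΔΔCt| = 5.46.

0.023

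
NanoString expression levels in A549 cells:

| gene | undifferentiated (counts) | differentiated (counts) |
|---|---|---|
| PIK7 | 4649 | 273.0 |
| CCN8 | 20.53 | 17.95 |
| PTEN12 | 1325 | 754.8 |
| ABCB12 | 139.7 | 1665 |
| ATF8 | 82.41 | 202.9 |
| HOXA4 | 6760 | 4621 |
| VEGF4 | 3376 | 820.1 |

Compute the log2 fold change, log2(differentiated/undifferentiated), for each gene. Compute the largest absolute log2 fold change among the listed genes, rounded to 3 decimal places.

log2(273.0/4649) = -4.090  (PIK7)
log2(17.95/20.53) = -0.194  (CCN8)
log2(754.8/1325) = -0.812  (PTEN12)
log2(1665/139.7) = 3.575  (ABCB12)
log2(202.9/82.41) = 1.300  (ATF8)
log2(4621/6760) = -0.549  (HOXA4)
log2(820.1/3376) = -2.041  (VEGF4)
The largest magnitude belongs to PIK7.

4.090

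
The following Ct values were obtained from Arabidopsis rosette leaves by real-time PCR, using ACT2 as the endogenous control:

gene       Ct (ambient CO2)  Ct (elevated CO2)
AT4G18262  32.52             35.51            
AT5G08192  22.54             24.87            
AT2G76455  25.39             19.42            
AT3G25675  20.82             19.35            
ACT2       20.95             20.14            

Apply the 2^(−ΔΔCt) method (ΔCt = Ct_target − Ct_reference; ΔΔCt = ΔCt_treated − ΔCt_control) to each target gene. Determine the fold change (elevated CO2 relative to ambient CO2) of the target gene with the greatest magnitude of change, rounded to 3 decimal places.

AT4G18262: ΔΔCt = (35.51−20.14) − (32.52−20.95) = 15.37 − 11.57 = 3.80; fold change = 2^-3.80 = 0.072
AT5G08192: ΔΔCt = (24.87−20.14) − (22.54−20.95) = 4.73 − 1.59 = 3.14; fold change = 2^-3.14 = 0.113
AT2G76455: ΔΔCt = (19.42−20.14) − (25.39−20.95) = -0.72 − 4.44 = -5.16; fold change = 2^5.16 = 35.753
AT3G25675: ΔΔCt = (19.35−20.14) − (20.82−20.95) = -0.79 − (-0.13) = -0.66; fold change = 2^0.66 = 1.580
AT2G76455 has the largest |ΔΔCt| = 5.16.

35.753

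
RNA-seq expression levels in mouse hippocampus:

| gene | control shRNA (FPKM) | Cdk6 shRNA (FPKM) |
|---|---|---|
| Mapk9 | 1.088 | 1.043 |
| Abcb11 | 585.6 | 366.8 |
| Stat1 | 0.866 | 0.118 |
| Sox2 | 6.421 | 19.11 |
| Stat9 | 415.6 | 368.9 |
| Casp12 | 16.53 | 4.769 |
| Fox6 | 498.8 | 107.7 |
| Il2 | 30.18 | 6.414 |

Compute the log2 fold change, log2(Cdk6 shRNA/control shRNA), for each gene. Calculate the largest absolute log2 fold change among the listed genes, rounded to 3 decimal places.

2.876

log2(1.043/1.088) = -0.061  (Mapk9)
log2(366.8/585.6) = -0.675  (Abcb11)
log2(0.118/0.866) = -2.876  (Stat1)
log2(19.11/6.421) = 1.573  (Sox2)
log2(368.9/415.6) = -0.172  (Stat9)
log2(4.769/16.53) = -1.793  (Casp12)
log2(107.7/498.8) = -2.211  (Fox6)
log2(6.414/30.18) = -2.234  (Il2)
The largest magnitude belongs to Stat1.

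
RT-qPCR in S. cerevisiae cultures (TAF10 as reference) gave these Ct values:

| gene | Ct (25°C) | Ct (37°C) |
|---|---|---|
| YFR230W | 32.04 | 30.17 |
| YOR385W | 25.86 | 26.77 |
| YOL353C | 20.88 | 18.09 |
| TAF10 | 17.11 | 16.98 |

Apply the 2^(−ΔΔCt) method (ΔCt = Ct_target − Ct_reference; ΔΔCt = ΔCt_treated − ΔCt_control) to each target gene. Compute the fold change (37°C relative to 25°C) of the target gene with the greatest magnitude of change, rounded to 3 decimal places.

6.320

YFR230W: ΔΔCt = (30.17−16.98) − (32.04−17.11) = 13.19 − 14.93 = -1.74; fold change = 2^1.74 = 3.340
YOR385W: ΔΔCt = (26.77−16.98) − (25.86−17.11) = 9.79 − 8.75 = 1.04; fold change = 2^-1.04 = 0.486
YOL353C: ΔΔCt = (18.09−16.98) − (20.88−17.11) = 1.11 − 3.77 = -2.66; fold change = 2^2.66 = 6.320
YOL353C has the largest |ΔΔCt| = 2.66.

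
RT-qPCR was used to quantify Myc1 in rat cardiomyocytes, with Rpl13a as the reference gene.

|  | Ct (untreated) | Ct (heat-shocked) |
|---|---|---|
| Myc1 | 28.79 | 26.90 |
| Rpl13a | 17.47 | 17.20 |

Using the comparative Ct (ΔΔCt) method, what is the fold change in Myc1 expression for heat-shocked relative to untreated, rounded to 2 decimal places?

3.07

ΔCt(untreated) = 28.790 − 17.470 = 11.320
ΔCt(heat-shocked) = 26.900 − 17.200 = 9.700
ΔΔCt = 9.700 − 11.320 = -1.620
Fold change = 2^(−(-1.620)) = 2^1.620 = 3.074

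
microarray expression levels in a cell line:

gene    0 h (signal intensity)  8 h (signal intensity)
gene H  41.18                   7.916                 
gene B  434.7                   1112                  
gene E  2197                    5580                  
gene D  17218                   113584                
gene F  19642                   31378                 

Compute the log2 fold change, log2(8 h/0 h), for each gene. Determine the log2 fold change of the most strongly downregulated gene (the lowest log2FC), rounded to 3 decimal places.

log2(7.916/41.18) = -2.379  (gene H)
log2(1112/434.7) = 1.355  (gene B)
log2(5580/2197) = 1.345  (gene E)
log2(113584/17218) = 2.722  (gene D)
log2(31378/19642) = 0.676  (gene F)
gene H is most strongly downregulated.

-2.379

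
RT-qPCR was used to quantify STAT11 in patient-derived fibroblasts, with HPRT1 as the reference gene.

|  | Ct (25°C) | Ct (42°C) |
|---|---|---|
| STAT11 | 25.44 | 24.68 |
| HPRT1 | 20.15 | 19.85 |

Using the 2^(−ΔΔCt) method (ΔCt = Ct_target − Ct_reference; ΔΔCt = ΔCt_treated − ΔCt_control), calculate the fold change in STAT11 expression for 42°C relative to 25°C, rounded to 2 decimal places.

ΔCt(25°C) = 25.440 − 20.150 = 5.290
ΔCt(42°C) = 24.680 − 19.850 = 4.830
ΔΔCt = 4.830 − 5.290 = -0.460
Fold change = 2^(−(-0.460)) = 2^0.460 = 1.376

1.38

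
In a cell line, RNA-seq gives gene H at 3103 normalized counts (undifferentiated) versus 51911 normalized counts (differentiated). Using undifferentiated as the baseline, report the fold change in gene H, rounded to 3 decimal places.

Fold change = 51911 / 3103 = 16.7293
gene H is upregulated.

16.729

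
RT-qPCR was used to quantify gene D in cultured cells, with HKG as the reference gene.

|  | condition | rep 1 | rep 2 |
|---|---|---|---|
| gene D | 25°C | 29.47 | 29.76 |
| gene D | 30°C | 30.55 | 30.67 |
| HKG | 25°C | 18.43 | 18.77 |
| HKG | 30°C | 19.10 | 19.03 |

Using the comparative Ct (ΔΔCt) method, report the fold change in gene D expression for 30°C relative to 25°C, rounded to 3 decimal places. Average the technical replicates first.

0.693

Mean Ct: gene D 25°C 29.615; gene D 30°C 30.610; HKG 25°C 18.600; HKG 30°C 19.065
ΔCt(25°C) = 29.615 − 18.600 = 11.015
ΔCt(30°C) = 30.610 − 19.065 = 11.545
ΔΔCt = 11.545 − 11.015 = 0.530
Fold change = 2^(−0.530) = 0.6926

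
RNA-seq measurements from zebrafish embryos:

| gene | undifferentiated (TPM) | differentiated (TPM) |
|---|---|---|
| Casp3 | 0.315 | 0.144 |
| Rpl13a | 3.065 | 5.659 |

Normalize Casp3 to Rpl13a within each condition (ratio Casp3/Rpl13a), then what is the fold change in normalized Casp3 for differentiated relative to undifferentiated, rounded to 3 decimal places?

Casp3/Rpl13a (undifferentiated) = 0.315 / 3.065 = 0.10277
Casp3/Rpl13a (differentiated) = 0.144 / 5.659 = 0.025446
Fold change = 0.025446 / 0.10277 = 0.2476

0.248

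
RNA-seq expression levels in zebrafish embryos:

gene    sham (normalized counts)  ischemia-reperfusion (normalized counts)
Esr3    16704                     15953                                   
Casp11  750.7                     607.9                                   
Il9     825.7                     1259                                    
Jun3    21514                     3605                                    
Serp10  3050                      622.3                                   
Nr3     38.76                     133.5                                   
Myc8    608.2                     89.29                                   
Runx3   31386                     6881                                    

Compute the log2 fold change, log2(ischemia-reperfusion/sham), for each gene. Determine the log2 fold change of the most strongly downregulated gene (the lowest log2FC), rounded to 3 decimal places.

-2.768

log2(15953/16704) = -0.066  (Esr3)
log2(607.9/750.7) = -0.304  (Casp11)
log2(1259/825.7) = 0.609  (Il9)
log2(3605/21514) = -2.577  (Jun3)
log2(622.3/3050) = -2.293  (Serp10)
log2(133.5/38.76) = 1.784  (Nr3)
log2(89.29/608.2) = -2.768  (Myc8)
log2(6881/31386) = -2.189  (Runx3)
Myc8 is most strongly downregulated.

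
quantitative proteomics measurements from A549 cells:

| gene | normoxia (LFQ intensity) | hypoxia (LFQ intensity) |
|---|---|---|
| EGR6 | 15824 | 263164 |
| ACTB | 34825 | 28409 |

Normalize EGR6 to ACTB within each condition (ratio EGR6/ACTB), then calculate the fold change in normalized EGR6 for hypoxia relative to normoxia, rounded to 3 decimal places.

20.387

EGR6/ACTB (normoxia) = 15824 / 34825 = 0.45439
EGR6/ACTB (hypoxia) = 263164 / 28409 = 9.2634
Fold change = 9.2634 / 0.45439 = 20.3866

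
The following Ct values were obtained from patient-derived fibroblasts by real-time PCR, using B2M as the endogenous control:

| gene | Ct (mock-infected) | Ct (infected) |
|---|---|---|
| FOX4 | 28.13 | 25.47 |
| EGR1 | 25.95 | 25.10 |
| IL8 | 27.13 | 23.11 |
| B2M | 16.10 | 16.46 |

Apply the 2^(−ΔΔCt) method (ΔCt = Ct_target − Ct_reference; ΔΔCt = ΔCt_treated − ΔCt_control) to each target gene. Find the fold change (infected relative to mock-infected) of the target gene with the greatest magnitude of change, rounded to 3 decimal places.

20.821

FOX4: ΔΔCt = (25.47−16.46) − (28.13−16.10) = 9.01 − 12.03 = -3.02; fold change = 2^3.02 = 8.112
EGR1: ΔΔCt = (25.10−16.46) − (25.95−16.10) = 8.64 − 9.85 = -1.21; fold change = 2^1.21 = 2.313
IL8: ΔΔCt = (23.11−16.46) − (27.13−16.10) = 6.65 − 11.03 = -4.38; fold change = 2^4.38 = 20.821
IL8 has the largest |ΔΔCt| = 4.38.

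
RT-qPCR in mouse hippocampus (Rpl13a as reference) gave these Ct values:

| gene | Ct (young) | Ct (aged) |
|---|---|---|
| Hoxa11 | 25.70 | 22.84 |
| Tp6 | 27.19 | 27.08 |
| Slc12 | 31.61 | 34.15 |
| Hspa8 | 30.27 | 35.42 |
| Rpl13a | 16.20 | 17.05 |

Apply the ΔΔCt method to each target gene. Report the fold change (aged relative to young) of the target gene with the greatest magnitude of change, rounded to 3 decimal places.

Hoxa11: ΔΔCt = (22.84−17.05) − (25.70−16.20) = 5.79 − 9.50 = -3.71; fold change = 2^3.71 = 13.086
Tp6: ΔΔCt = (27.08−17.05) − (27.19−16.20) = 10.03 − 10.99 = -0.96; fold change = 2^0.96 = 1.945
Slc12: ΔΔCt = (34.15−17.05) − (31.61−16.20) = 17.10 − 15.41 = 1.69; fold change = 2^-1.69 = 0.310
Hspa8: ΔΔCt = (35.42−17.05) − (30.27−16.20) = 18.37 − 14.07 = 4.30; fold change = 2^-4.30 = 0.051
Hspa8 has the largest |ΔΔCt| = 4.30.

0.051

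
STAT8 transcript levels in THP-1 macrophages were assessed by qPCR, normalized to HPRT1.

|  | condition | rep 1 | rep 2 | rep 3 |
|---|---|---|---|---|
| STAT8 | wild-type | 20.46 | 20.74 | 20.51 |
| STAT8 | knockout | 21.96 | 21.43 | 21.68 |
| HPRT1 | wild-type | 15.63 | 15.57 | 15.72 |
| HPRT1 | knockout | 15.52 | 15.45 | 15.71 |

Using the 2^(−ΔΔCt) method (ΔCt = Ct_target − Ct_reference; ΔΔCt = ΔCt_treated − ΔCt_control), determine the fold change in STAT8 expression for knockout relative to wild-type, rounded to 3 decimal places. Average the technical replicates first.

Mean Ct: STAT8 wild-type 20.570; STAT8 knockout 21.690; HPRT1 wild-type 15.640; HPRT1 knockout 15.560
ΔCt(wild-type) = 20.570 − 15.640 = 4.930
ΔCt(knockout) = 21.690 − 15.560 = 6.130
ΔΔCt = 6.130 − 4.930 = 1.200
Fold change = 2^(−1.200) = 0.4353

0.435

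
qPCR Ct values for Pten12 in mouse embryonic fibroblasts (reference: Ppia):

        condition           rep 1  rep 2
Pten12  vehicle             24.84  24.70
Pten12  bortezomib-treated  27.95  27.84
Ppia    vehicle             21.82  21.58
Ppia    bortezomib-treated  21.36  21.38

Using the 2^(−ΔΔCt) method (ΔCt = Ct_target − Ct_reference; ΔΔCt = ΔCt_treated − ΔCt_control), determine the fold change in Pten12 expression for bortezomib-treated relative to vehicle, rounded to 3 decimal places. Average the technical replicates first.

Mean Ct: Pten12 vehicle 24.770; Pten12 bortezomib-treated 27.895; Ppia vehicle 21.700; Ppia bortezomib-treated 21.370
ΔCt(vehicle) = 24.770 − 21.700 = 3.070
ΔCt(bortezomib-treated) = 27.895 − 21.370 = 6.525
ΔΔCt = 6.525 − 3.070 = 3.455
Fold change = 2^(−3.455) = 0.0912

0.091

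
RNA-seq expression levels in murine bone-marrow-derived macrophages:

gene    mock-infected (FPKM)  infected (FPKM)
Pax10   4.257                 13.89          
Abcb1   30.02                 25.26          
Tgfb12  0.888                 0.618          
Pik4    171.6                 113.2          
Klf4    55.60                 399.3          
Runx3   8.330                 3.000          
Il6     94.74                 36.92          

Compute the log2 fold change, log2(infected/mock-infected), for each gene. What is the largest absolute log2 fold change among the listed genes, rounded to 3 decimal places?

log2(13.89/4.257) = 1.706  (Pax10)
log2(25.26/30.02) = -0.249  (Abcb1)
log2(0.618/0.888) = -0.523  (Tgfb12)
log2(113.2/171.6) = -0.600  (Pik4)
log2(399.3/55.60) = 2.844  (Klf4)
log2(3.000/8.330) = -1.473  (Runx3)
log2(36.92/94.74) = -1.360  (Il6)
The largest magnitude belongs to Klf4.

2.844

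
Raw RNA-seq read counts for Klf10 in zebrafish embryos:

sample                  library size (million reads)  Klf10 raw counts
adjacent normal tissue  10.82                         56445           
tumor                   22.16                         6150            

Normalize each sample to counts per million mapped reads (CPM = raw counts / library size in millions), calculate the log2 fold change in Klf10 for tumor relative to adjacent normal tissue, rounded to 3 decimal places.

-4.232

CPM(adjacent normal tissue) = 56445 / 10.82 = 5216.7283
CPM(tumor) = 6150 / 22.16 = 277.5271
Fold change = 277.5271 / 5216.7283 = 0.05320
log2(0.05320) = -4.2324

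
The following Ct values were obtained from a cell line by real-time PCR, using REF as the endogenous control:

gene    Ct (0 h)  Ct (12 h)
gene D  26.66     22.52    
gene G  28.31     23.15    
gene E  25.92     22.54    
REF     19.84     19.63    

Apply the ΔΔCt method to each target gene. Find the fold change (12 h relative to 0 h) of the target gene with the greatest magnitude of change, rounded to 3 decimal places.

gene D: ΔΔCt = (22.52−19.63) − (26.66−19.84) = 2.89 − 6.82 = -3.93; fold change = 2^3.93 = 15.242
gene G: ΔΔCt = (23.15−19.63) − (28.31−19.84) = 3.52 − 8.47 = -4.95; fold change = 2^4.95 = 30.910
gene E: ΔΔCt = (22.54−19.63) − (25.92−19.84) = 2.91 − 6.08 = -3.17; fold change = 2^3.17 = 9.000
gene G has the largest |ΔΔCt| = 4.95.

30.910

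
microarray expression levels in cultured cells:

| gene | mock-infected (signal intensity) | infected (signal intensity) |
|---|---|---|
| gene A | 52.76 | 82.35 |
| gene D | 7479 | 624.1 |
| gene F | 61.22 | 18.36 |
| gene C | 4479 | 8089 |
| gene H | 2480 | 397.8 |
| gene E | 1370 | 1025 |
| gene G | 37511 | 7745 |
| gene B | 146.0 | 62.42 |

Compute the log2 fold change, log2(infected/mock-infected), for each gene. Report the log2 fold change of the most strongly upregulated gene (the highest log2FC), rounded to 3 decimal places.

0.853

log2(82.35/52.76) = 0.642  (gene A)
log2(624.1/7479) = -3.583  (gene D)
log2(18.36/61.22) = -1.737  (gene F)
log2(8089/4479) = 0.853  (gene C)
log2(397.8/2480) = -2.640  (gene H)
log2(1025/1370) = -0.419  (gene E)
log2(7745/37511) = -2.276  (gene G)
log2(62.42/146.0) = -1.226  (gene B)
gene C is most strongly upregulated.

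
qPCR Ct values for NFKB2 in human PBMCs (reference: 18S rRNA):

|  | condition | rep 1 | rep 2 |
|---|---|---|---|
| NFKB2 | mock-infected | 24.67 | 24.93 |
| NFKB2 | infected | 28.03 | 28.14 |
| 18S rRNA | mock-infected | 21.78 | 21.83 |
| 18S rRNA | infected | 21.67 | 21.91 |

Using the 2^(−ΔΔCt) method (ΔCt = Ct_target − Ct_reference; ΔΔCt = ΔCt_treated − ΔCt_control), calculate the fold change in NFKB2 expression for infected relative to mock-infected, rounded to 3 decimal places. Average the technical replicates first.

0.102

Mean Ct: NFKB2 mock-infected 24.800; NFKB2 infected 28.085; 18S rRNA mock-infected 21.805; 18S rRNA infected 21.790
ΔCt(mock-infected) = 24.800 − 21.805 = 2.995
ΔCt(infected) = 28.085 − 21.790 = 6.295
ΔΔCt = 6.295 − 2.995 = 3.300
Fold change = 2^(−3.300) = 0.1015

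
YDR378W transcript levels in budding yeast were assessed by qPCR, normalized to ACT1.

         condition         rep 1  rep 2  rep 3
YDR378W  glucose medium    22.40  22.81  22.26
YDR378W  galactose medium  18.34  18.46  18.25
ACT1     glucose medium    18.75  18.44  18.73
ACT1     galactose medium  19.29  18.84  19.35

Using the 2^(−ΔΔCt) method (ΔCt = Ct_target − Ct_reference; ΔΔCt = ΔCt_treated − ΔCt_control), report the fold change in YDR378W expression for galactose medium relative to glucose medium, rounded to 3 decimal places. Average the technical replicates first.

Mean Ct: YDR378W glucose medium 22.490; YDR378W galactose medium 18.350; ACT1 glucose medium 18.640; ACT1 galactose medium 19.160
ΔCt(glucose medium) = 22.490 − 18.640 = 3.850
ΔCt(galactose medium) = 18.350 − 19.160 = -0.810
ΔΔCt = -0.810 − 3.850 = -4.660
Fold change = 2^(−(-4.660)) = 2^4.660 = 25.2813

25.281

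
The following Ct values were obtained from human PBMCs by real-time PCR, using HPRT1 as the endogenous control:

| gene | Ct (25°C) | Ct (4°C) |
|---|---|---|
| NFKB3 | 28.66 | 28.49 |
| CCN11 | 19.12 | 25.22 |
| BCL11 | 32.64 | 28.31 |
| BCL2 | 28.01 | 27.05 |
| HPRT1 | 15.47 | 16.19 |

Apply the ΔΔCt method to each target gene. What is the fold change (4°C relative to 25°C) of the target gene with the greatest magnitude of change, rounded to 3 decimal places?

NFKB3: ΔΔCt = (28.49−16.19) − (28.66−15.47) = 12.30 − 13.19 = -0.89; fold change = 2^0.89 = 1.853
CCN11: ΔΔCt = (25.22−16.19) − (19.12−15.47) = 9.03 − 3.65 = 5.38; fold change = 2^-5.38 = 0.024
BCL11: ΔΔCt = (28.31−16.19) − (32.64−15.47) = 12.12 − 17.17 = -5.05; fold change = 2^5.05 = 33.128
BCL2: ΔΔCt = (27.05−16.19) − (28.01−15.47) = 10.86 − 12.54 = -1.68; fold change = 2^1.68 = 3.204
CCN11 has the largest |ΔΔCt| = 5.38.

0.024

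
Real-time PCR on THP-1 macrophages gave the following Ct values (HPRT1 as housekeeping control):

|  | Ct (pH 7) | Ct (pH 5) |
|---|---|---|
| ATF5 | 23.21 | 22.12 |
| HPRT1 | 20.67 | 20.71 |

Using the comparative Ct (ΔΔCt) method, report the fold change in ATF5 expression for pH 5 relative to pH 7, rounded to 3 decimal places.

ΔCt(pH 7) = 23.210 − 20.670 = 2.540
ΔCt(pH 5) = 22.120 − 20.710 = 1.410
ΔΔCt = 1.410 − 2.540 = -1.130
Fold change = 2^(−(-1.130)) = 2^1.130 = 2.1886

2.189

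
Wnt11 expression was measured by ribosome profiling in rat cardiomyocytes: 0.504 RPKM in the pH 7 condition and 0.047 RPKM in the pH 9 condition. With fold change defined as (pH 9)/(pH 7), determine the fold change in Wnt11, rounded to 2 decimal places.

Fold change = 0.047 / 0.504 = 0.093
Wnt11 is downregulated.

0.09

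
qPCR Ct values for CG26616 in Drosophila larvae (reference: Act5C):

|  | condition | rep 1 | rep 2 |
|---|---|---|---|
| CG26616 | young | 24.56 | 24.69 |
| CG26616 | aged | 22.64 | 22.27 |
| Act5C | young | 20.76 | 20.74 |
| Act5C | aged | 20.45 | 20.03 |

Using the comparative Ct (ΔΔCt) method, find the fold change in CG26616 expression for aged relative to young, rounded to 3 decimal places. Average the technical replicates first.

Mean Ct: CG26616 young 24.625; CG26616 aged 22.455; Act5C young 20.750; Act5C aged 20.240
ΔCt(young) = 24.625 − 20.750 = 3.875
ΔCt(aged) = 22.455 − 20.240 = 2.215
ΔΔCt = 2.215 − 3.875 = -1.660
Fold change = 2^(−(-1.660)) = 2^1.660 = 3.1602

3.160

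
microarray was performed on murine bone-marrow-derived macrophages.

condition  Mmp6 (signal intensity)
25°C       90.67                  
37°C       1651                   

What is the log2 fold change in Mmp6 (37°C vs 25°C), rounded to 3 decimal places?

Fold change = 1651 / 90.67 = 18.2089
log2(18.2089) = 4.1866

4.187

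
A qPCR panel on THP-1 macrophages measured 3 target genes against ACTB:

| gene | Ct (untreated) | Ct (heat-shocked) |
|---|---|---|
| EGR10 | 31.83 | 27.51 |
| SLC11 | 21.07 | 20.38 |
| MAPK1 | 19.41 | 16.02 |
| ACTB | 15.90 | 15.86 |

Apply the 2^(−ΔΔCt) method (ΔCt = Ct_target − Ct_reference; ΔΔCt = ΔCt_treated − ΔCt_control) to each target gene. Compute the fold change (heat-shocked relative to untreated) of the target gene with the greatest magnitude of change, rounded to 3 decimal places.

19.427

EGR10: ΔΔCt = (27.51−15.86) − (31.83−15.90) = 11.65 − 15.93 = -4.28; fold change = 2^4.28 = 19.427
SLC11: ΔΔCt = (20.38−15.86) − (21.07−15.90) = 4.52 − 5.17 = -0.65; fold change = 2^0.65 = 1.569
MAPK1: ΔΔCt = (16.02−15.86) − (19.41−15.90) = 0.16 − 3.51 = -3.35; fold change = 2^3.35 = 10.196
EGR10 has the largest |ΔΔCt| = 4.28.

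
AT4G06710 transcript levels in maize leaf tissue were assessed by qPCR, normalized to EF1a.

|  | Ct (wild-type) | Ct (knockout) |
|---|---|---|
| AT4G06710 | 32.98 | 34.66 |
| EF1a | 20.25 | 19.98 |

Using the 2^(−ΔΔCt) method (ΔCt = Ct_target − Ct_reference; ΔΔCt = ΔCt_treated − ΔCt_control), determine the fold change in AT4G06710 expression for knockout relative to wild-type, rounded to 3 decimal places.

0.259

ΔCt(wild-type) = 32.980 − 20.250 = 12.730
ΔCt(knockout) = 34.660 − 19.980 = 14.680
ΔΔCt = 14.680 − 12.730 = 1.950
Fold change = 2^(−1.950) = 0.2588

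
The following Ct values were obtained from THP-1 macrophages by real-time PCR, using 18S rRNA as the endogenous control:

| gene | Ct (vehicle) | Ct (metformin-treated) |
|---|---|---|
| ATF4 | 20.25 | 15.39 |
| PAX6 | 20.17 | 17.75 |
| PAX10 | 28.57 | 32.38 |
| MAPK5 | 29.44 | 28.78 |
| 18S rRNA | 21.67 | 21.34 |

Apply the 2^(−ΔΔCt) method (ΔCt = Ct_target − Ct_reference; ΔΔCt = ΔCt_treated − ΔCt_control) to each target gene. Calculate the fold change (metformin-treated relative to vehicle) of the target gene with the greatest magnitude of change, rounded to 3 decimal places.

ATF4: ΔΔCt = (15.39−21.34) − (20.25−21.67) = -5.95 − (-1.42) = -4.53; fold change = 2^4.53 = 23.103
PAX6: ΔΔCt = (17.75−21.34) − (20.17−21.67) = -3.59 − (-1.50) = -2.09; fold change = 2^2.09 = 4.257
PAX10: ΔΔCt = (32.38−21.34) − (28.57−21.67) = 11.04 − 6.90 = 4.14; fold change = 2^-4.14 = 0.057
MAPK5: ΔΔCt = (28.78−21.34) − (29.44−21.67) = 7.44 − 7.77 = -0.33; fold change = 2^0.33 = 1.257
ATF4 has the largest |ΔΔCt| = 4.53.

23.103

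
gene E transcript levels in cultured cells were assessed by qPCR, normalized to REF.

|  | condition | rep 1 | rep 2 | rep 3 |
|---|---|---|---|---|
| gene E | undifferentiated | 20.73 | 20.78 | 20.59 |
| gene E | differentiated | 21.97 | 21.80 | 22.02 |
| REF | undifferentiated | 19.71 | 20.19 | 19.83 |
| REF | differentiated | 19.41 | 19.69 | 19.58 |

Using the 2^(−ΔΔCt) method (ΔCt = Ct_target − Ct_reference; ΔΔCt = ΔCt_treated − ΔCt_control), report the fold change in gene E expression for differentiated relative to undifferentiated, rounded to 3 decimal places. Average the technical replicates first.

Mean Ct: gene E undifferentiated 20.700; gene E differentiated 21.930; REF undifferentiated 19.910; REF differentiated 19.560
ΔCt(undifferentiated) = 20.700 − 19.910 = 0.790
ΔCt(differentiated) = 21.930 − 19.560 = 2.370
ΔΔCt = 2.370 − 0.790 = 1.580
Fold change = 2^(−1.580) = 0.3345

0.334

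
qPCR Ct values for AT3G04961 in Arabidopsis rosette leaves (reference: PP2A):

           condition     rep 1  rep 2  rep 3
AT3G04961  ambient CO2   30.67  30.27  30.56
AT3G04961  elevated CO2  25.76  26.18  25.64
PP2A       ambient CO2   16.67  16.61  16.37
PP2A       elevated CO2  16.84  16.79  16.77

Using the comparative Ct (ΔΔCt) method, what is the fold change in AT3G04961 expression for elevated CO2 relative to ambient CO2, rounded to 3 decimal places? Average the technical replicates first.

Mean Ct: AT3G04961 ambient CO2 30.500; AT3G04961 elevated CO2 25.860; PP2A ambient CO2 16.550; PP2A elevated CO2 16.800
ΔCt(ambient CO2) = 30.500 − 16.550 = 13.950
ΔCt(elevated CO2) = 25.860 − 16.800 = 9.060
ΔΔCt = 9.060 − 13.950 = -4.890
Fold change = 2^(−(-4.890)) = 2^4.890 = 29.6508

29.651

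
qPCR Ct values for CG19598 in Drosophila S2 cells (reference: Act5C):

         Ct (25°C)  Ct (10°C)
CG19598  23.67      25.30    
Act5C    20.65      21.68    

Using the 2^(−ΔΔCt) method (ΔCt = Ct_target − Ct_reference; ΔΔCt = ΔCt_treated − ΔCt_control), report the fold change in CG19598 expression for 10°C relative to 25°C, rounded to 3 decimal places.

ΔCt(25°C) = 23.670 − 20.650 = 3.020
ΔCt(10°C) = 25.300 − 21.680 = 3.620
ΔΔCt = 3.620 − 3.020 = 0.600
Fold change = 2^(−0.600) = 0.6598

0.660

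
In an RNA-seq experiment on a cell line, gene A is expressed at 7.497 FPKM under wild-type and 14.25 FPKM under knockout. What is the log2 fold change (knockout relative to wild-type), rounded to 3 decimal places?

0.927

Fold change = 14.25 / 7.497 = 1.9008
log2(1.9008) = 0.9266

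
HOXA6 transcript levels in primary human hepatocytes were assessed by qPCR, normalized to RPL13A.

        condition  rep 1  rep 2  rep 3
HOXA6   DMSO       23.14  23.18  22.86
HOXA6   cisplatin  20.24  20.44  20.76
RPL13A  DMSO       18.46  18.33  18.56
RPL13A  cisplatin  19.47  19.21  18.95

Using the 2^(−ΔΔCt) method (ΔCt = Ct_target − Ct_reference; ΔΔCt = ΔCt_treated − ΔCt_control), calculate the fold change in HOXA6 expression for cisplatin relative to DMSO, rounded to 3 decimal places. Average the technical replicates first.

10.126

Mean Ct: HOXA6 DMSO 23.060; HOXA6 cisplatin 20.480; RPL13A DMSO 18.450; RPL13A cisplatin 19.210
ΔCt(DMSO) = 23.060 − 18.450 = 4.610
ΔCt(cisplatin) = 20.480 − 19.210 = 1.270
ΔΔCt = 1.270 − 4.610 = -3.340
Fold change = 2^(−(-3.340)) = 2^3.340 = 10.1261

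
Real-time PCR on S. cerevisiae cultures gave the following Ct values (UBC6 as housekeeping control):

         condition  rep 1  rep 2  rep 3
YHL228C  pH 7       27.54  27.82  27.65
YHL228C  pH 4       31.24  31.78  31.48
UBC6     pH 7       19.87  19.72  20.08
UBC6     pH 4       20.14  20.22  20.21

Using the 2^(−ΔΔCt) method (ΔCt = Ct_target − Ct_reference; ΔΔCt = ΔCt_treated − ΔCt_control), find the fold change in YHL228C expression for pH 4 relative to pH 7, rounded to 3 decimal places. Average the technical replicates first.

Mean Ct: YHL228C pH 7 27.670; YHL228C pH 4 31.500; UBC6 pH 7 19.890; UBC6 pH 4 20.190
ΔCt(pH 7) = 27.670 − 19.890 = 7.780
ΔCt(pH 4) = 31.500 − 20.190 = 11.310
ΔΔCt = 11.310 − 7.780 = 3.530
Fold change = 2^(−3.530) = 0.0866

0.087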